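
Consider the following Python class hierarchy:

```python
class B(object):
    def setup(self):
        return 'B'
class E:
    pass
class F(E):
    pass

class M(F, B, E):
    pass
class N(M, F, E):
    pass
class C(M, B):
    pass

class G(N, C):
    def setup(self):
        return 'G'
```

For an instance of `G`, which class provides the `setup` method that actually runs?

G

L[G] = G + merge(L[N], L[C], [N C])
  take N:  [N M F B E object] + [C M F B E object] + [N C]
  take C:  [M F B E object] + [C M F B E object] + [C]
  take M:  [M F B E object] + [M F B E object]
  take F:  [F B E object] + [F B E object]
  take B:  [B E object] + [B E object]
  take E:  [E object] + [E object]
  take object:  [object] + [object]
MRO: G N C M F B E object
setup is defined in: B, G. First along the MRO is G.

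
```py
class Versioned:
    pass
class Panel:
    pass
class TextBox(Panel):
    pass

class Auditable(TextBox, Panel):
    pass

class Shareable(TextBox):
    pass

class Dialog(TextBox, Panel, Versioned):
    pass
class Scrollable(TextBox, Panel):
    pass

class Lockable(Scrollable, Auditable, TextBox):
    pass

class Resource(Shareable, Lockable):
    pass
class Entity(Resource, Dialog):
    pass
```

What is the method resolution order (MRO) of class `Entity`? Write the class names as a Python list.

L[Entity] = Entity + merge(L[Resource], L[Dialog], [Resource Dialog])
  take Resource:  [Resource Shareable Lockable Scrollable Auditable TextBox Panel object] + [Dialog TextBox Panel Versioned object] + [Resource Dialog]
  take Shareable:  [Shareable Lockable Scrollable Auditable TextBox Panel object] + [Dialog TextBox Panel Versioned object] + [Dialog]
  take Lockable:  [Lockable Scrollable Auditable TextBox Panel object] + [Dialog TextBox Panel Versioned object] + [Dialog]
  take Scrollable:  [Scrollable Auditable TextBox Panel object] + [Dialog TextBox Panel Versioned object] + [Dialog]
  take Auditable:  [Auditable TextBox Panel object] + [Dialog TextBox Panel Versioned object] + [Dialog]
  take Dialog:  [TextBox Panel object] + [Dialog TextBox Panel Versioned object] + [Dialog]
  take TextBox:  [TextBox Panel object] + [TextBox Panel Versioned object]
  take Panel:  [Panel object] + [Panel Versioned object]
  take Versioned:  [object] + [Versioned object]
  take object:  [object] + [object]

[Entity, Resource, Shareable, Lockable, Scrollable, Auditable, Dialog, TextBox, Panel, Versioned, object]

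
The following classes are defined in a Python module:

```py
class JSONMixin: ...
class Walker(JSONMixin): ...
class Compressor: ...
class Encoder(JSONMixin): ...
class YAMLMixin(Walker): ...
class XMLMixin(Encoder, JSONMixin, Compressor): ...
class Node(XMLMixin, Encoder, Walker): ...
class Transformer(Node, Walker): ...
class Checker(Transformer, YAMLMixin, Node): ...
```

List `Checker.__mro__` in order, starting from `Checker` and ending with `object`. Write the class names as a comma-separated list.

Checker, Transformer, YAMLMixin, Node, XMLMixin, Encoder, Walker, JSONMixin, Compressor, object

L[Checker] = Checker + merge(L[Transformer], L[YAMLMixin], L[Node], [Transformer YAMLMixin Node])
  take Transformer:  [Transformer Node XMLMixin Encoder Walker JSONMixin Compressor object] + [YAMLMixin Walker JSONMixin object] + [Node XMLMixin Encoder Walker JSONMixin Compressor object] + [Transformer YAMLMixin Node]
  take YAMLMixin:  [Node XMLMixin Encoder Walker JSONMixin Compressor object] + [YAMLMixin Walker JSONMixin object] + [Node XMLMixin Encoder Walker JSONMixin Compressor object] + [YAMLMixin Node]
  take Node:  [Node XMLMixin Encoder Walker JSONMixin Compressor object] + [Walker JSONMixin object] + [Node XMLMixin Encoder Walker JSONMixin Compressor object] + [Node]
  take XMLMixin:  [XMLMixin Encoder Walker JSONMixin Compressor object] + [Walker JSONMixin object] + [XMLMixin Encoder Walker JSONMixin Compressor object]
  take Encoder:  [Encoder Walker JSONMixin Compressor object] + [Walker JSONMixin object] + [Encoder Walker JSONMixin Compressor object]
  take Walker:  [Walker JSONMixin Compressor object] + [Walker JSONMixin object] + [Walker JSONMixin Compressor object]
  take JSONMixin:  [JSONMixin Compressor object] + [JSONMixin object] + [JSONMixin Compressor object]
  take Compressor:  [Compressor object] + [object] + [Compressor object]
  take object:  [object] + [object] + [object]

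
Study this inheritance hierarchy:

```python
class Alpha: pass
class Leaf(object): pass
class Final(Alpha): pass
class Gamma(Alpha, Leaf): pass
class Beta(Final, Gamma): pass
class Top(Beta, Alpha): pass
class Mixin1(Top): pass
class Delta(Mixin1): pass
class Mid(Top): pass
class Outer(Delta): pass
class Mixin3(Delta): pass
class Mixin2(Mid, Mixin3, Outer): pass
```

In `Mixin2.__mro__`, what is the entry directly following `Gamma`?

Alpha

L[Mixin2] = Mixin2 + merge(L[Mid], L[Mixin3], L[Outer], [Mid Mixin3 Outer])
  take Mid:  [Mid Top Beta Final Gamma Alpha Leaf object] + [Mixin3 Delta Mixin1 Top Beta Final Gamma Alpha Leaf object] + [Outer Delta Mixin1 Top Beta Final Gamma Alpha Leaf object] + [Mid Mixin3 Outer]
  take Mixin3:  [Top Beta Final Gamma Alpha Leaf object] + [Mixin3 Delta Mixin1 Top Beta Final Gamma Alpha Leaf object] + [Outer Delta Mixin1 Top Beta Final Gamma Alpha Leaf object] + [Mixin3 Outer]
  take Outer:  [Top Beta Final Gamma Alpha Leaf object] + [Delta Mixin1 Top Beta Final Gamma Alpha Leaf object] + [Outer Delta Mixin1 Top Beta Final Gamma Alpha Leaf object] + [Outer]
  take Delta:  [Top Beta Final Gamma Alpha Leaf object] + [Delta Mixin1 Top Beta Final Gamma Alpha Leaf object] + [Delta Mixin1 Top Beta Final Gamma Alpha Leaf object]
  take Mixin1:  [Top Beta Final Gamma Alpha Leaf object] + [Mixin1 Top Beta Final Gamma Alpha Leaf object] + [Mixin1 Top Beta Final Gamma Alpha Leaf object]
  take Top:  [Top Beta Final Gamma Alpha Leaf object] + [Top Beta Final Gamma Alpha Leaf object] + [Top Beta Final Gamma Alpha Leaf object]
  take Beta:  [Beta Final Gamma Alpha Leaf object] + [Beta Final Gamma Alpha Leaf object] + [Beta Final Gamma Alpha Leaf object]
  take Final:  [Final Gamma Alpha Leaf object] + [Final Gamma Alpha Leaf object] + [Final Gamma Alpha Leaf object]
  take Gamma:  [Gamma Alpha Leaf object] + [Gamma Alpha Leaf object] + [Gamma Alpha Leaf object]
  take Alpha:  [Alpha Leaf object] + [Alpha Leaf object] + [Alpha Leaf object]
  take Leaf:  [Leaf object] + [Leaf object] + [Leaf object]
  take object:  [object] + [object] + [object]
MRO: Mixin2 Mid Mixin3 Outer Delta Mixin1 Top Beta Final Gamma Alpha Leaf object
Gamma is at position 9; next is Alpha.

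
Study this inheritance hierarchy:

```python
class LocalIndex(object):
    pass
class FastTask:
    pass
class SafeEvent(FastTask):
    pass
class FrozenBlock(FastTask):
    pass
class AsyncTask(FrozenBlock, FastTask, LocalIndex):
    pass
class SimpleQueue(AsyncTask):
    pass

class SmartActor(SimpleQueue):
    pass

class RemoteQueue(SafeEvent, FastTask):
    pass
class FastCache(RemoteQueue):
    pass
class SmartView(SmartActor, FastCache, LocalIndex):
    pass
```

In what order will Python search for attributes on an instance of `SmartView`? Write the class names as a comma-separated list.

SmartView, SmartActor, SimpleQueue, AsyncTask, FrozenBlock, FastCache, RemoteQueue, SafeEvent, FastTask, LocalIndex, object

L[SmartView] = SmartView + merge(L[SmartActor], L[FastCache], L[LocalIndex], [SmartActor FastCache LocalIndex])
  take SmartActor:  [SmartActor SimpleQueue AsyncTask FrozenBlock FastTask LocalIndex object] + [FastCache RemoteQueue SafeEvent FastTask object] + [LocalIndex object] + [SmartActor FastCache LocalIndex]
  take SimpleQueue:  [SimpleQueue AsyncTask FrozenBlock FastTask LocalIndex object] + [FastCache RemoteQueue SafeEvent FastTask object] + [LocalIndex object] + [FastCache LocalIndex]
  take AsyncTask:  [AsyncTask FrozenBlock FastTask LocalIndex object] + [FastCache RemoteQueue SafeEvent FastTask object] + [LocalIndex object] + [FastCache LocalIndex]
  take FrozenBlock:  [FrozenBlock FastTask LocalIndex object] + [FastCache RemoteQueue SafeEvent FastTask object] + [LocalIndex object] + [FastCache LocalIndex]
  take FastCache:  [FastTask LocalIndex object] + [FastCache RemoteQueue SafeEvent FastTask object] + [LocalIndex object] + [FastCache LocalIndex]
  take RemoteQueue:  [FastTask LocalIndex object] + [RemoteQueue SafeEvent FastTask object] + [LocalIndex object] + [LocalIndex]
  take SafeEvent:  [FastTask LocalIndex object] + [SafeEvent FastTask object] + [LocalIndex object] + [LocalIndex]
  take FastTask:  [FastTask LocalIndex object] + [FastTask object] + [LocalIndex object] + [LocalIndex]
  take LocalIndex:  [LocalIndex object] + [object] + [LocalIndex object] + [LocalIndex]
  take object:  [object] + [object] + [object]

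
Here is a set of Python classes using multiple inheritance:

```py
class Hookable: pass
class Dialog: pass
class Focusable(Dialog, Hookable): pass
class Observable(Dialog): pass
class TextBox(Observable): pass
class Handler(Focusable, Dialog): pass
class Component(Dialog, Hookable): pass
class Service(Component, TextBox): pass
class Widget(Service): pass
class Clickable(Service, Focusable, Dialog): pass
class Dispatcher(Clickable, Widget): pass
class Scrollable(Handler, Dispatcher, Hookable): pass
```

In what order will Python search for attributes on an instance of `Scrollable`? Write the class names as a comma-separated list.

L[Scrollable] = Scrollable + merge(L[Handler], L[Dispatcher], L[Hookable], [Handler Dispatcher Hookable])
  take Handler:  [Handler Focusable Dialog Hookable object] + [Dispatcher Clickable Widget Service Component TextBox Observable Focusable Dialog Hookable object] + [Hookable object] + [Handler Dispatcher Hookable]
  take Dispatcher:  [Focusable Dialog Hookable object] + [Dispatcher Clickable Widget Service Component TextBox Observable Focusable Dialog Hookable object] + [Hookable object] + [Dispatcher Hookable]
  take Clickable:  [Focusable Dialog Hookable object] + [Clickable Widget Service Component TextBox Observable Focusable Dialog Hookable object] + [Hookable object] + [Hookable]
  take Widget:  [Focusable Dialog Hookable object] + [Widget Service Component TextBox Observable Focusable Dialog Hookable object] + [Hookable object] + [Hookable]
  take Service:  [Focusable Dialog Hookable object] + [Service Component TextBox Observable Focusable Dialog Hookable object] + [Hookable object] + [Hookable]
  take Component:  [Focusable Dialog Hookable object] + [Component TextBox Observable Focusable Dialog Hookable object] + [Hookable object] + [Hookable]
  take TextBox:  [Focusable Dialog Hookable object] + [TextBox Observable Focusable Dialog Hookable object] + [Hookable object] + [Hookable]
  take Observable:  [Focusable Dialog Hookable object] + [Observable Focusable Dialog Hookable object] + [Hookable object] + [Hookable]
  take Focusable:  [Focusable Dialog Hookable object] + [Focusable Dialog Hookable object] + [Hookable object] + [Hookable]
  take Dialog:  [Dialog Hookable object] + [Dialog Hookable object] + [Hookable object] + [Hookable]
  take Hookable:  [Hookable object] + [Hookable object] + [Hookable object] + [Hookable]
  take object:  [object] + [object] + [object]

Scrollable, Handler, Dispatcher, Clickable, Widget, Service, Component, TextBox, Observable, Focusable, Dialog, Hookable, object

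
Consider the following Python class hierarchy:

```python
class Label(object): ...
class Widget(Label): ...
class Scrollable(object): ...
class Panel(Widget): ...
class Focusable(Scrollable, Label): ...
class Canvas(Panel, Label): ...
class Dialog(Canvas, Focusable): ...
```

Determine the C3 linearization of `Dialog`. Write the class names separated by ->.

Dialog -> Canvas -> Panel -> Widget -> Focusable -> Scrollable -> Label -> object

L[Dialog] = Dialog + merge(L[Canvas], L[Focusable], [Canvas Focusable])
  take Canvas:  [Canvas Panel Widget Label object] + [Focusable Scrollable Label object] + [Canvas Focusable]
  take Panel:  [Panel Widget Label object] + [Focusable Scrollable Label object] + [Focusable]
  take Widget:  [Widget Label object] + [Focusable Scrollable Label object] + [Focusable]
  take Focusable:  [Label object] + [Focusable Scrollable Label object] + [Focusable]
  take Scrollable:  [Label object] + [Scrollable Label object]
  take Label:  [Label object] + [Label object]
  take object:  [object] + [object]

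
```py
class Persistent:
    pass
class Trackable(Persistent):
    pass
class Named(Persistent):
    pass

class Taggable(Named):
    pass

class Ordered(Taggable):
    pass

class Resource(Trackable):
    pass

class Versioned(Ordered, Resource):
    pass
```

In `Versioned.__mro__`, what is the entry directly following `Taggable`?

L[Versioned] = Versioned + merge(L[Ordered], L[Resource], [Ordered Resource])
  take Ordered:  [Ordered Taggable Named Persistent object] + [Resource Trackable Persistent object] + [Ordered Resource]
  take Taggable:  [Taggable Named Persistent object] + [Resource Trackable Persistent object] + [Resource]
  take Named:  [Named Persistent object] + [Resource Trackable Persistent object] + [Resource]
  take Resource:  [Persistent object] + [Resource Trackable Persistent object] + [Resource]
  take Trackable:  [Persistent object] + [Trackable Persistent object]
  take Persistent:  [Persistent object] + [Persistent object]
  take object:  [object] + [object]
MRO: Versioned Ordered Taggable Named Resource Trackable Persistent object
Taggable is at position 2; next is Named.

Named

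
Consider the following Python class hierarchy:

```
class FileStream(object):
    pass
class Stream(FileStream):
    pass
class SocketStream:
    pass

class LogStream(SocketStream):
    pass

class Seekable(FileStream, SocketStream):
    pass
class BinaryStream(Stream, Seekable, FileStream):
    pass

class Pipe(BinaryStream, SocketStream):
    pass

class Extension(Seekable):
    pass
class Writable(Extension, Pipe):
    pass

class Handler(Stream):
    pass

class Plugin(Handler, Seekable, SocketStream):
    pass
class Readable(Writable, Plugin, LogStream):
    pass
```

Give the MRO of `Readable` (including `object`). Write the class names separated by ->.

L[Readable] = Readable + merge(L[Writable], L[Plugin], L[LogStream], [Writable Plugin LogStream])
  take Writable:  [Writable Extension Pipe BinaryStream Stream Seekable FileStream SocketStream object] + [Plugin Handler Stream Seekable FileStream SocketStream object] + [LogStream SocketStream object] + [Writable Plugin LogStream]
  take Extension:  [Extension Pipe BinaryStream Stream Seekable FileStream SocketStream object] + [Plugin Handler Stream Seekable FileStream SocketStream object] + [LogStream SocketStream object] + [Plugin LogStream]
  take Pipe:  [Pipe BinaryStream Stream Seekable FileStream SocketStream object] + [Plugin Handler Stream Seekable FileStream SocketStream object] + [LogStream SocketStream object] + [Plugin LogStream]
  take BinaryStream:  [BinaryStream Stream Seekable FileStream SocketStream object] + [Plugin Handler Stream Seekable FileStream SocketStream object] + [LogStream SocketStream object] + [Plugin LogStream]
  take Plugin:  [Stream Seekable FileStream SocketStream object] + [Plugin Handler Stream Seekable FileStream SocketStream object] + [LogStream SocketStream object] + [Plugin LogStream]
  take Handler:  [Stream Seekable FileStream SocketStream object] + [Handler Stream Seekable FileStream SocketStream object] + [LogStream SocketStream object] + [LogStream]
  take Stream:  [Stream Seekable FileStream SocketStream object] + [Stream Seekable FileStream SocketStream object] + [LogStream SocketStream object] + [LogStream]
  take Seekable:  [Seekable FileStream SocketStream object] + [Seekable FileStream SocketStream object] + [LogStream SocketStream object] + [LogStream]
  take FileStream:  [FileStream SocketStream object] + [FileStream SocketStream object] + [LogStream SocketStream object] + [LogStream]
  take LogStream:  [SocketStream object] + [SocketStream object] + [LogStream SocketStream object] + [LogStream]
  take SocketStream:  [SocketStream object] + [SocketStream object] + [SocketStream object]
  take object:  [object] + [object] + [object]

Readable -> Writable -> Extension -> Pipe -> BinaryStream -> Plugin -> Handler -> Stream -> Seekable -> FileStream -> LogStream -> SocketStream -> object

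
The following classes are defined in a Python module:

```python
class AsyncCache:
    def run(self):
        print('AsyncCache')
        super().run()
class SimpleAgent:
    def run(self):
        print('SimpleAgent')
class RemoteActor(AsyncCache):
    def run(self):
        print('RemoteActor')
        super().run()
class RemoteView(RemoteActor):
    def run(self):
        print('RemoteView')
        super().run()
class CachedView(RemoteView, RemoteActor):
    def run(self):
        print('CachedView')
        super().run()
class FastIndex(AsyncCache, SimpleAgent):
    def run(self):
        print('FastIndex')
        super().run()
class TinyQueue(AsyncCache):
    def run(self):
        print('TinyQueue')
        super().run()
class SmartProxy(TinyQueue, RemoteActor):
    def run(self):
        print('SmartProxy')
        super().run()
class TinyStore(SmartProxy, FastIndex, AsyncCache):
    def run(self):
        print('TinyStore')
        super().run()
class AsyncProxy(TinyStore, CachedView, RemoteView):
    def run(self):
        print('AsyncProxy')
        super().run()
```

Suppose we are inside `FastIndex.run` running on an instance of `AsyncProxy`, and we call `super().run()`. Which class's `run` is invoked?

AsyncCache

L[AsyncProxy] = AsyncProxy + merge(L[TinyStore], L[CachedView], L[RemoteView], [TinyStore CachedView RemoteView])
  take TinyStore:  [TinyStore SmartProxy TinyQueue RemoteActor FastIndex AsyncCache SimpleAgent object] + [CachedView RemoteView RemoteActor AsyncCache object] + [RemoteView RemoteActor AsyncCache object] + [TinyStore CachedView RemoteView]
  take SmartProxy:  [SmartProxy TinyQueue RemoteActor FastIndex AsyncCache SimpleAgent object] + [CachedView RemoteView RemoteActor AsyncCache object] + [RemoteView RemoteActor AsyncCache object] + [CachedView RemoteView]
  take TinyQueue:  [TinyQueue RemoteActor FastIndex AsyncCache SimpleAgent object] + [CachedView RemoteView RemoteActor AsyncCache object] + [RemoteView RemoteActor AsyncCache object] + [CachedView RemoteView]
  take CachedView:  [RemoteActor FastIndex AsyncCache SimpleAgent object] + [CachedView RemoteView RemoteActor AsyncCache object] + [RemoteView RemoteActor AsyncCache object] + [CachedView RemoteView]
  take RemoteView:  [RemoteActor FastIndex AsyncCache SimpleAgent object] + [RemoteView RemoteActor AsyncCache object] + [RemoteView RemoteActor AsyncCache object] + [RemoteView]
  take RemoteActor:  [RemoteActor FastIndex AsyncCache SimpleAgent object] + [RemoteActor AsyncCache object] + [RemoteActor AsyncCache object]
  take FastIndex:  [FastIndex AsyncCache SimpleAgent object] + [AsyncCache object] + [AsyncCache object]
  take AsyncCache:  [AsyncCache SimpleAgent object] + [AsyncCache object] + [AsyncCache object]
  take SimpleAgent:  [SimpleAgent object] + [object] + [object]
  take object:  [object] + [object] + [object]
MRO: AsyncProxy TinyStore SmartProxy TinyQueue CachedView RemoteView RemoteActor FastIndex AsyncCache SimpleAgent object
super() in FastIndex.run on a AsyncProxy instance goes to the class after FastIndex in AsyncProxy's MRO: AsyncCache.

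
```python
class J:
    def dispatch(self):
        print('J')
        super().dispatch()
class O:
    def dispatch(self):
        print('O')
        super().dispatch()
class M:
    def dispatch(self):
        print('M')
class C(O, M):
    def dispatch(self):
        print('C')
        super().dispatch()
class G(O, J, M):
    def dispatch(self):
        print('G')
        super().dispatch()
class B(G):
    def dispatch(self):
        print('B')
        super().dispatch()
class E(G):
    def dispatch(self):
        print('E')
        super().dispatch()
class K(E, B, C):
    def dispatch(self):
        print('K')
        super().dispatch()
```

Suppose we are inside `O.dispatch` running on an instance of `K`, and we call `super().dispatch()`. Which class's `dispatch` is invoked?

J

L[K] = K + merge(L[E], L[B], L[C], [E B C])
  take E:  [E G O J M object] + [B G O J M object] + [C O M object] + [E B C]
  take B:  [G O J M object] + [B G O J M object] + [C O M object] + [B C]
  take G:  [G O J M object] + [G O J M object] + [C O M object] + [C]
  take C:  [O J M object] + [O J M object] + [C O M object] + [C]
  take O:  [O J M object] + [O J M object] + [O M object]
  take J:  [J M object] + [J M object] + [M object]
  take M:  [M object] + [M object] + [M object]
  take object:  [object] + [object] + [object]
MRO: K E B G C O J M object
super() in O.dispatch on a K instance goes to the class after O in K's MRO: J.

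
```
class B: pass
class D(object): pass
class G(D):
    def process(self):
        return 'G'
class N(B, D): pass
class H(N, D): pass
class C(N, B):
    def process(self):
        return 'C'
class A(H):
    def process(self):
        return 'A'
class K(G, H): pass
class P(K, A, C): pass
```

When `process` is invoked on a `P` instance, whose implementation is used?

L[P] = P + merge(L[K], L[A], L[C], [K A C])
  take K:  [K G H N B D object] + [A H N B D object] + [C N B D object] + [K A C]
  take G:  [G H N B D object] + [A H N B D object] + [C N B D object] + [A C]
  take A:  [H N B D object] + [A H N B D object] + [C N B D object] + [A C]
  take H:  [H N B D object] + [H N B D object] + [C N B D object] + [C]
  take C:  [N B D object] + [N B D object] + [C N B D object] + [C]
  take N:  [N B D object] + [N B D object] + [N B D object]
  take B:  [B D object] + [B D object] + [B D object]
  take D:  [D object] + [D object] + [D object]
  take object:  [object] + [object] + [object]
MRO: P K G A H C N B D object
process is defined in: A, C, G. First along the MRO is G.

G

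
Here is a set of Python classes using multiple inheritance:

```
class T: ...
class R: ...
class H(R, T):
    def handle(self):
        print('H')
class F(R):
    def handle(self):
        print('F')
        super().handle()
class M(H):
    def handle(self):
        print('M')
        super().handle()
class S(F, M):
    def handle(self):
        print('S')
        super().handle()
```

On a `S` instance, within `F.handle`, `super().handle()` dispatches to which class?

M

L[S] = S + merge(L[F], L[M], [F M])
  take F:  [F R object] + [M H R T object] + [F M]
  take M:  [R object] + [M H R T object] + [M]
  take H:  [R object] + [H R T object]
  take R:  [R object] + [R T object]
  take T:  [object] + [T object]
  take object:  [object] + [object]
MRO: S F M H R T object
super() in F.handle on a S instance goes to the class after F in S's MRO: M.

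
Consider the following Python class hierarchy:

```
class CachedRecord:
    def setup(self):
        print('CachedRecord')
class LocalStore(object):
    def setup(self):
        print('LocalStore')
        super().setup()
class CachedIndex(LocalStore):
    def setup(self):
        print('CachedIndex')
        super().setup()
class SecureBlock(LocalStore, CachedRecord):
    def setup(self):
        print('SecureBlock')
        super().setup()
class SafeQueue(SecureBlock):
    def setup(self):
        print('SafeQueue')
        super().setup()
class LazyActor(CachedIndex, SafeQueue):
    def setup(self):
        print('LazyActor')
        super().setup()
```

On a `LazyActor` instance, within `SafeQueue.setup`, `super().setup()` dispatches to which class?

L[LazyActor] = LazyActor + merge(L[CachedIndex], L[SafeQueue], [CachedIndex SafeQueue])
  take CachedIndex:  [CachedIndex LocalStore object] + [SafeQueue SecureBlock LocalStore CachedRecord object] + [CachedIndex SafeQueue]
  take SafeQueue:  [LocalStore object] + [SafeQueue SecureBlock LocalStore CachedRecord object] + [SafeQueue]
  take SecureBlock:  [LocalStore object] + [SecureBlock LocalStore CachedRecord object]
  take LocalStore:  [LocalStore object] + [LocalStore CachedRecord object]
  take CachedRecord:  [object] + [CachedRecord object]
  take object:  [object] + [object]
MRO: LazyActor CachedIndex SafeQueue SecureBlock LocalStore CachedRecord object
super() in SafeQueue.setup on a LazyActor instance goes to the class after SafeQueue in LazyActor's MRO: SecureBlock.

SecureBlock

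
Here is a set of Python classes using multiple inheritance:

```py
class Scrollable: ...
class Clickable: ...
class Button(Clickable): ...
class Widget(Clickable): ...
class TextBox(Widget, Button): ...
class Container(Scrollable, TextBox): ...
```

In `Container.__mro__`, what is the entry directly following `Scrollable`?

L[Container] = Container + merge(L[Scrollable], L[TextBox], [Scrollable TextBox])
  take Scrollable:  [Scrollable object] + [TextBox Widget Button Clickable object] + [Scrollable TextBox]
  take TextBox:  [object] + [TextBox Widget Button Clickable object] + [TextBox]
  take Widget:  [object] + [Widget Button Clickable object]
  take Button:  [object] + [Button Clickable object]
  take Clickable:  [object] + [Clickable object]
  take object:  [object] + [object]
MRO: Container Scrollable TextBox Widget Button Clickable object
Scrollable is at position 1; next is TextBox.

TextBox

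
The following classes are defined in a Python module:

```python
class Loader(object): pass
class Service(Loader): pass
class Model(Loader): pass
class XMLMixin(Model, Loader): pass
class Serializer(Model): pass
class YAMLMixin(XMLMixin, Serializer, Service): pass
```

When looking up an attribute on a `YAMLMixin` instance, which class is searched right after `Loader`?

object

L[YAMLMixin] = YAMLMixin + merge(L[XMLMixin], L[Serializer], L[Service], [XMLMixin Serializer Service])
  take XMLMixin:  [XMLMixin Model Loader object] + [Serializer Model Loader object] + [Service Loader object] + [XMLMixin Serializer Service]
  take Serializer:  [Model Loader object] + [Serializer Model Loader object] + [Service Loader object] + [Serializer Service]
  take Model:  [Model Loader object] + [Model Loader object] + [Service Loader object] + [Service]
  take Service:  [Loader object] + [Loader object] + [Service Loader object] + [Service]
  take Loader:  [Loader object] + [Loader object] + [Loader object]
  take object:  [object] + [object] + [object]
MRO: YAMLMixin XMLMixin Serializer Model Service Loader object
Loader is at position 5; next is object.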